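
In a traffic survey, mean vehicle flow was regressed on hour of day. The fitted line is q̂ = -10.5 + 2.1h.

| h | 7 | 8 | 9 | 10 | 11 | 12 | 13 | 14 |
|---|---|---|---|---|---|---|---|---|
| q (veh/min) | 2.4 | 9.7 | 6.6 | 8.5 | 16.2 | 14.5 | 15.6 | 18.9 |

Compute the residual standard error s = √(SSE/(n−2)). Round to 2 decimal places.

h=7: q̂ = -10.5 + 2.1·7 = 4.2; e = 2.4 − 4.2 = -1.8
h=8: q̂ = -10.5 + 2.1·8 = 6.3; e = 9.7 − 6.3 = 3.4
h=9: q̂ = -10.5 + 2.1·9 = 8.4; e = 6.6 − 8.4 = -1.8
h=10: q̂ = -10.5 + 2.1·10 = 10.5; e = 8.5 − 10.5 = -2
h=11: q̂ = -10.5 + 2.1·11 = 12.6; e = 16.2 − 12.6 = 3.6
h=12: q̂ = -10.5 + 2.1·12 = 14.7; e = 14.5 − 14.7 = -0.2
h=13: q̂ = -10.5 + 2.1·13 = 16.8; e = 15.6 − 16.8 = -1.2
h=14: q̂ = -10.5 + 2.1·14 = 18.9; e = 18.9 − 18.9 = 0
SSE = 3.24 + 11.56 + 3.24 + 4 + 12.96 + 0.04 + 1.44 + 0 = 36.48
s = √(36.48/6) = √6.08 ≈ 2.47

s = 2.47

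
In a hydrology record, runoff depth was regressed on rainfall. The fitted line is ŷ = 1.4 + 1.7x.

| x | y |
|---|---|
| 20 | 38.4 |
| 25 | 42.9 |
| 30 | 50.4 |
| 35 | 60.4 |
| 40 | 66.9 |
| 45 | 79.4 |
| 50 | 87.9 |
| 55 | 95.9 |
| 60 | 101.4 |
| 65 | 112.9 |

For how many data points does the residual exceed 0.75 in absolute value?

9

x=20: ŷ = 1.4 + 1.7·20 = 35.4; e = 38.4 − 35.4 = 3
x=25: ŷ = 1.4 + 1.7·25 = 43.9; e = 42.9 − 43.9 = -1
x=30: ŷ = 1.4 + 1.7·30 = 52.4; e = 50.4 − 52.4 = -2
x=35: ŷ = 1.4 + 1.7·35 = 60.9; e = 60.4 − 60.9 = -0.5
x=40: ŷ = 1.4 + 1.7·40 = 69.4; e = 66.9 − 69.4 = -2.5
x=45: ŷ = 1.4 + 1.7·45 = 77.9; e = 79.4 − 77.9 = 1.5
x=50: ŷ = 1.4 + 1.7·50 = 86.4; e = 87.9 − 86.4 = 1.5
x=55: ŷ = 1.4 + 1.7·55 = 94.9; e = 95.9 − 94.9 = 1
x=60: ŷ = 1.4 + 1.7·60 = 103.4; e = 101.4 − 103.4 = -2
x=65: ŷ = 1.4 + 1.7·65 = 111.9; e = 112.9 − 111.9 = 1
|e| > 0.75: x=20 (|e|=3), x=25 (|e|=1), x=30 (|e|=2), x=40 (|e|=2.5), x=45 (|e|=1.5), x=50 (|e|=1.5), x=55 (|e|=1), x=60 (|e|=2), x=65 (|e|=1) → 9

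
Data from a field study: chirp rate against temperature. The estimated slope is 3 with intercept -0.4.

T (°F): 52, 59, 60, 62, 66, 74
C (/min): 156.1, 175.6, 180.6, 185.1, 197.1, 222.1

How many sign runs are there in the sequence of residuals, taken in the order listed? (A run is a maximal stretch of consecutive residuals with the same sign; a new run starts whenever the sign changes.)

5 runs

T=52: Ĉ = -0.4 + 3·52 = 155.6; r = 156.1 − 155.6 = 0.5
T=59: Ĉ = -0.4 + 3·59 = 176.6; r = 175.6 − 176.6 = -1
T=60: Ĉ = -0.4 + 3·60 = 179.6; r = 180.6 − 179.6 = 1
T=62: Ĉ = -0.4 + 3·62 = 185.6; r = 185.1 − 185.6 = -0.5
T=66: Ĉ = -0.4 + 3·66 = 197.6; r = 197.1 − 197.6 = -0.5
T=74: Ĉ = -0.4 + 3·74 = 221.6; r = 222.1 − 221.6 = 0.5
Signs: + − + − − +
Runs: +×1, −×1, +×1, −×2, +×1 → 5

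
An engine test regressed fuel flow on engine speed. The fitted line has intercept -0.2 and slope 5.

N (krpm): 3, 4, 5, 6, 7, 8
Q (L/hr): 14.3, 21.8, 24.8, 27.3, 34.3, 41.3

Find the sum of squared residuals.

SSE = 13

N=3: Q̂ = -0.2 + 5·3 = 14.8; e = 14.3 − 14.8 = -0.5
N=4: Q̂ = -0.2 + 5·4 = 19.8; e = 21.8 − 19.8 = 2
N=5: Q̂ = -0.2 + 5·5 = 24.8; e = 24.8 − 24.8 = 0
N=6: Q̂ = -0.2 + 5·6 = 29.8; e = 27.3 − 29.8 = -2.5
N=7: Q̂ = -0.2 + 5·7 = 34.8; e = 34.3 − 34.8 = -0.5
N=8: Q̂ = -0.2 + 5·8 = 39.8; e = 41.3 − 39.8 = 1.5
SSE = 0.25 + 4 + 0 + 6.25 + 0.25 + 2.25 = 13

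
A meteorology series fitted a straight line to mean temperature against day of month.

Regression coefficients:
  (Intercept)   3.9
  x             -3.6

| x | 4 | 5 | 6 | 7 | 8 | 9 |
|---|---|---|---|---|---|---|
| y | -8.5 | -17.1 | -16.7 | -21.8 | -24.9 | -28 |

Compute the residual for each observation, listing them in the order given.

x=4: ŷ = 3.9 − 3.6·4 = -10.5; e = -8.5 − (-10.5) = 2
x=5: ŷ = 3.9 − 3.6·5 = -14.1; e = -17.1 − (-14.1) = -3
x=6: ŷ = 3.9 − 3.6·6 = -17.7; e = -16.7 − (-17.7) = 1
x=7: ŷ = 3.9 − 3.6·7 = -21.3; e = -21.8 − (-21.3) = -0.5
x=8: ŷ = 3.9 − 3.6·8 = -24.9; e = -24.9 − (-24.9) = 0
x=9: ŷ = 3.9 − 3.6·9 = -28.5; e = -28 − (-28.5) = 0.5

2, -3, 1, -0.5, 0, 0.5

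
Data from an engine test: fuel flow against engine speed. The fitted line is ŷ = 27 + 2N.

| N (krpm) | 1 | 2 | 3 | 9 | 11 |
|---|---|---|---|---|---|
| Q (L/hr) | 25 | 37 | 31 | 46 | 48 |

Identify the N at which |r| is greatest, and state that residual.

N = 2, r = 6

N=1: ŷ = 27 + 2·1 = 29; r = 25 − 29 = -4
N=2: ŷ = 27 + 2·2 = 31; r = 37 − 31 = 6
N=3: ŷ = 27 + 2·3 = 33; r = 31 − 33 = -2
N=9: ŷ = 27 + 2·9 = 45; r = 46 − 45 = 1
N=11: ŷ = 27 + 2·11 = 49; r = 48 − 49 = -1
Largest |r| is 6 at N = 2, residual 6.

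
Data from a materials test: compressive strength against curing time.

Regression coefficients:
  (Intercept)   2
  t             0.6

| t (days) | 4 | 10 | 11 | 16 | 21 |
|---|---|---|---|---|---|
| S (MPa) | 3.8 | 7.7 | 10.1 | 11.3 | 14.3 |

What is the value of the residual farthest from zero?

r = 1.5

t=4: Ŝ = 2 + 0.6·4 = 4.4; r = 3.8 − 4.4 = -0.6
t=10: Ŝ = 2 + 0.6·10 = 8; r = 7.7 − 8 = -0.3
t=11: Ŝ = 2 + 0.6·11 = 8.6; r = 10.1 − 8.6 = 1.5
t=16: Ŝ = 2 + 0.6·16 = 11.6; r = 11.3 − 11.6 = -0.3
t=21: Ŝ = 2 + 0.6·21 = 14.6; r = 14.3 − 14.6 = -0.3
Largest |r| is 1.5 at t = 11, residual 1.5.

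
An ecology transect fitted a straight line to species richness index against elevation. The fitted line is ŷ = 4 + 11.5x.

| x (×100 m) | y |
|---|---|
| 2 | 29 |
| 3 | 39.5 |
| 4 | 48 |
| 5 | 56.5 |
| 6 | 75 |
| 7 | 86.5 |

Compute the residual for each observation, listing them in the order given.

2, 1, -2, -5, 2, 2

x=2: ŷ = 4 + 11.5·2 = 27; r = 29 − 27 = 2
x=3: ŷ = 4 + 11.5·3 = 38.5; r = 39.5 − 38.5 = 1
x=4: ŷ = 4 + 11.5·4 = 50; r = 48 − 50 = -2
x=5: ŷ = 4 + 11.5·5 = 61.5; r = 56.5 − 61.5 = -5
x=6: ŷ = 4 + 11.5·6 = 73; r = 75 − 73 = 2
x=7: ŷ = 4 + 11.5·7 = 84.5; r = 86.5 − 84.5 = 2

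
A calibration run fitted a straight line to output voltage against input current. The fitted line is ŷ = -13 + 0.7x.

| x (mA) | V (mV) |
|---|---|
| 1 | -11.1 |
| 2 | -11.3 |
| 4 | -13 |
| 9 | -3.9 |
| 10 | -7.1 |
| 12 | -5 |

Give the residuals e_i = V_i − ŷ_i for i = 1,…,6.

1.2, 0.3, -2.8, 2.8, -1.1, -0.4

x=1: ŷ = -13 + 0.7·1 = -12.3; e = -11.1 − (-12.3) = 1.2
x=2: ŷ = -13 + 0.7·2 = -11.6; e = -11.3 − (-11.6) = 0.3
x=4: ŷ = -13 + 0.7·4 = -10.2; e = -13 − (-10.2) = -2.8
x=9: ŷ = -13 + 0.7·9 = -6.7; e = -3.9 − (-6.7) = 2.8
x=10: ŷ = -13 + 0.7·10 = -6; e = -7.1 − (-6) = -1.1
x=12: ŷ = -13 + 0.7·12 = -4.6; e = -5 − (-4.6) = -0.4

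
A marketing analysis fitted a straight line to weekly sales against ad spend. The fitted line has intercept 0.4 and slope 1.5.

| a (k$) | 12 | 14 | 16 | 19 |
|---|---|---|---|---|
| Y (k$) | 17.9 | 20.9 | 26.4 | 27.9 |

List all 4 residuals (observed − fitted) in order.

-0.5, -0.5, 2, -1

a=12: Ŷ = 0.4 + 1.5·12 = 18.4; e = 17.9 − 18.4 = -0.5
a=14: Ŷ = 0.4 + 1.5·14 = 21.4; e = 20.9 − 21.4 = -0.5
a=16: Ŷ = 0.4 + 1.5·16 = 24.4; e = 26.4 − 24.4 = 2
a=19: Ŷ = 0.4 + 1.5·19 = 28.9; e = 27.9 − 28.9 = -1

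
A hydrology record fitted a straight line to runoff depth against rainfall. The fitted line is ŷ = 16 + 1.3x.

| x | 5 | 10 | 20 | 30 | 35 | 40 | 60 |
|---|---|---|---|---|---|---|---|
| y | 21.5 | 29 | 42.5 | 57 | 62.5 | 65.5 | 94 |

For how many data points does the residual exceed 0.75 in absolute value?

4

x=5: ŷ = 16 + 1.3·5 = 22.5; r = 21.5 − 22.5 = -1
x=10: ŷ = 16 + 1.3·10 = 29; r = 29 − 29 = 0
x=20: ŷ = 16 + 1.3·20 = 42; r = 42.5 − 42 = 0.5
x=30: ŷ = 16 + 1.3·30 = 55; r = 57 − 55 = 2
x=35: ŷ = 16 + 1.3·35 = 61.5; r = 62.5 − 61.5 = 1
x=40: ŷ = 16 + 1.3·40 = 68; r = 65.5 − 68 = -2.5
x=60: ŷ = 16 + 1.3·60 = 94; r = 94 − 94 = 0
|r| > 0.75: x=5 (|r|=1), x=30 (|r|=2), x=35 (|r|=1), x=40 (|r|=2.5) → 4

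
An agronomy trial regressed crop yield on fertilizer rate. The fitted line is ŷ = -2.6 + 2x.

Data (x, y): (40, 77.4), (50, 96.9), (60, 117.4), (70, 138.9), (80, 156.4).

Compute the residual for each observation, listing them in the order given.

x=40: ŷ = -2.6 + 2·40 = 77.4; e = 77.4 − 77.4 = 0
x=50: ŷ = -2.6 + 2·50 = 97.4; e = 96.9 − 97.4 = -0.5
x=60: ŷ = -2.6 + 2·60 = 117.4; e = 117.4 − 117.4 = 0
x=70: ŷ = -2.6 + 2·70 = 137.4; e = 138.9 − 137.4 = 1.5
x=80: ŷ = -2.6 + 2·80 = 157.4; e = 156.4 − 157.4 = -1

0, -0.5, 0, 1.5, -1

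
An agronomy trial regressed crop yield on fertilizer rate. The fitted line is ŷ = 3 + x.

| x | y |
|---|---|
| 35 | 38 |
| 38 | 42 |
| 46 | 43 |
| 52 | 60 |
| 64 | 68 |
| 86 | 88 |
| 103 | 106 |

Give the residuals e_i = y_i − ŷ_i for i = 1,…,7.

0, 1, -6, 5, 1, -1, 0

x=35: ŷ = 3 + 35 = 38; e = 38 − 38 = 0
x=38: ŷ = 3 + 38 = 41; e = 42 − 41 = 1
x=46: ŷ = 3 + 46 = 49; e = 43 − 49 = -6
x=52: ŷ = 3 + 52 = 55; e = 60 − 55 = 5
x=64: ŷ = 3 + 64 = 67; e = 68 − 67 = 1
x=86: ŷ = 3 + 86 = 89; e = 88 − 89 = -1
x=103: ŷ = 3 + 103 = 106; e = 106 − 106 = 0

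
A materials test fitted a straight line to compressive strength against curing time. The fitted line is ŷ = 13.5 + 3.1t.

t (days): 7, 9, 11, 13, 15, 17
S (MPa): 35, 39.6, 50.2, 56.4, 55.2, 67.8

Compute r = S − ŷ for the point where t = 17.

r = 1.6

ŷ = 13.5 + 3.1·17 = 66.2
r = 67.8 − 66.2 = 1.6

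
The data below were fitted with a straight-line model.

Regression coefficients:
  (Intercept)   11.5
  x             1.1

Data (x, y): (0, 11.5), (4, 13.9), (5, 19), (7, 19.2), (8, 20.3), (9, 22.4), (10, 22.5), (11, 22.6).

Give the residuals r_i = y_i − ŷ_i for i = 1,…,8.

0, -2, 2, 0, 0, 1, 0, -1

x=0: ŷ = 11.5 + 1.1·0 = 11.5; r = 11.5 − 11.5 = 0
x=4: ŷ = 11.5 + 1.1·4 = 15.9; r = 13.9 − 15.9 = -2
x=5: ŷ = 11.5 + 1.1·5 = 17; r = 19 − 17 = 2
x=7: ŷ = 11.5 + 1.1·7 = 19.2; r = 19.2 − 19.2 = 0
x=8: ŷ = 11.5 + 1.1·8 = 20.3; r = 20.3 − 20.3 = 0
x=9: ŷ = 11.5 + 1.1·9 = 21.4; r = 22.4 − 21.4 = 1
x=10: ŷ = 11.5 + 1.1·10 = 22.5; r = 22.5 − 22.5 = 0
x=11: ŷ = 11.5 + 1.1·11 = 23.6; r = 22.6 − 23.6 = -1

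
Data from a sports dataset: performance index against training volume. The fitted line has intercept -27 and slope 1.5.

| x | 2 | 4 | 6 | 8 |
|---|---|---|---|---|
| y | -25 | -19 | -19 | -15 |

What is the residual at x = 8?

r = 0

ŷ = -27 + 1.5·8 = -15
r = -15 − (-15) = 0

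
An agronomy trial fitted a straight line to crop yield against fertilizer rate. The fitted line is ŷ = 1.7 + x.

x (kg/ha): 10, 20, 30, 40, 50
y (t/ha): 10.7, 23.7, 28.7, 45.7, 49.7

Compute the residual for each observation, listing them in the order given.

-1, 2, -3, 4, -2

x=10: ŷ = 1.7 + 10 = 11.7; e = 10.7 − 11.7 = -1
x=20: ŷ = 1.7 + 20 = 21.7; e = 23.7 − 21.7 = 2
x=30: ŷ = 1.7 + 30 = 31.7; e = 28.7 − 31.7 = -3
x=40: ŷ = 1.7 + 40 = 41.7; e = 45.7 − 41.7 = 4
x=50: ŷ = 1.7 + 50 = 51.7; e = 49.7 − 51.7 = -2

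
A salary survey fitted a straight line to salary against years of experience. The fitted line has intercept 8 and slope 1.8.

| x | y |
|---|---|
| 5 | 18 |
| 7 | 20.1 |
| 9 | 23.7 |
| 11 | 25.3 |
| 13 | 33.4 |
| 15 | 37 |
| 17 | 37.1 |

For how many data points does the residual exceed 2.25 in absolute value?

x=5: ŷ = 8 + 1.8·5 = 17; r = 18 − 17 = 1
x=7: ŷ = 8 + 1.8·7 = 20.6; r = 20.1 − 20.6 = -0.5
x=9: ŷ = 8 + 1.8·9 = 24.2; r = 23.7 − 24.2 = -0.5
x=11: ŷ = 8 + 1.8·11 = 27.8; r = 25.3 − 27.8 = -2.5
x=13: ŷ = 8 + 1.8·13 = 31.4; r = 33.4 − 31.4 = 2
x=15: ŷ = 8 + 1.8·15 = 35; r = 37 − 35 = 2
x=17: ŷ = 8 + 1.8·17 = 38.6; r = 37.1 − 38.6 = -1.5
|r| > 2.25: x=11 (|r|=2.5) → 1

1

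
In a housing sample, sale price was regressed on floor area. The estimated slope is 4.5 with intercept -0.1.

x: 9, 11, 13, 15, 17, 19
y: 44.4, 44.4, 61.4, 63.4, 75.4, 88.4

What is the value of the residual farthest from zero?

r = -5

x=9: ŷ = -0.1 + 4.5·9 = 40.4; r = 44.4 − 40.4 = 4
x=11: ŷ = -0.1 + 4.5·11 = 49.4; r = 44.4 − 49.4 = -5
x=13: ŷ = -0.1 + 4.5·13 = 58.4; r = 61.4 − 58.4 = 3
x=15: ŷ = -0.1 + 4.5·15 = 67.4; r = 63.4 − 67.4 = -4
x=17: ŷ = -0.1 + 4.5·17 = 76.4; r = 75.4 − 76.4 = -1
x=19: ŷ = -0.1 + 4.5·19 = 85.4; r = 88.4 − 85.4 = 3
Largest |r| is 5 at x = 11, residual -5.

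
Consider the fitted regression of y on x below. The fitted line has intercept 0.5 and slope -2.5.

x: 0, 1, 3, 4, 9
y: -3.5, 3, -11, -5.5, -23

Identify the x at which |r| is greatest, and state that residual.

x=0: ŷ = 0.5 − 2.5·0 = 0.5; r = -3.5 − 0.5 = -4
x=1: ŷ = 0.5 − 2.5·1 = -2; r = 3 − (-2) = 5
x=3: ŷ = 0.5 − 2.5·3 = -7; r = -11 − (-7) = -4
x=4: ŷ = 0.5 − 2.5·4 = -9.5; r = -5.5 − (-9.5) = 4
x=9: ŷ = 0.5 − 2.5·9 = -22; r = -23 − (-22) = -1
Largest |r| is 5 at x = 1, residual 5.

x = 1, r = 5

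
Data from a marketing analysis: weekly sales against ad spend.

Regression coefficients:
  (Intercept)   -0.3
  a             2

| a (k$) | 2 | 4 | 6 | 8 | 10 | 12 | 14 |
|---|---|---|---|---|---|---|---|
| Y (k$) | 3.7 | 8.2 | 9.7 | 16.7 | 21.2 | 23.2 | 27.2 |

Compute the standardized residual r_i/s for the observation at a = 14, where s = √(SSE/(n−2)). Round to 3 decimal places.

a=2: ŷ = -0.3 + 2·2 = 3.7; r = 3.7 − 3.7 = 0
a=4: ŷ = -0.3 + 2·4 = 7.7; r = 8.2 − 7.7 = 0.5
a=6: ŷ = -0.3 + 2·6 = 11.7; r = 9.7 − 11.7 = -2
a=8: ŷ = -0.3 + 2·8 = 15.7; r = 16.7 − 15.7 = 1
a=10: ŷ = -0.3 + 2·10 = 19.7; r = 21.2 − 19.7 = 1.5
a=12: ŷ = -0.3 + 2·12 = 23.7; r = 23.2 − 23.7 = -0.5
a=14: ŷ = -0.3 + 2·14 = 27.7; r = 27.2 − 27.7 = -0.5
SSE = 0 + 0.25 + 4 + 1 + 2.25 + 0.25 + 0.25 = 8
s = √(8/5) = 1.26491
r/s = -0.5 / 1.26491 = -0.395

-0.395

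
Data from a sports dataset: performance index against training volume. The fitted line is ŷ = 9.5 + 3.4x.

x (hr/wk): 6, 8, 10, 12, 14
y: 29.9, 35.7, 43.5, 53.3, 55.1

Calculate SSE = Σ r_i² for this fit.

SSE = 14

x=6: ŷ = 9.5 + 3.4·6 = 29.9; r = 29.9 − 29.9 = 0
x=8: ŷ = 9.5 + 3.4·8 = 36.7; r = 35.7 − 36.7 = -1
x=10: ŷ = 9.5 + 3.4·10 = 43.5; r = 43.5 − 43.5 = 0
x=12: ŷ = 9.5 + 3.4·12 = 50.3; r = 53.3 − 50.3 = 3
x=14: ŷ = 9.5 + 3.4·14 = 57.1; r = 55.1 − 57.1 = -2
SSE = 0 + 1 + 0 + 9 + 4 = 14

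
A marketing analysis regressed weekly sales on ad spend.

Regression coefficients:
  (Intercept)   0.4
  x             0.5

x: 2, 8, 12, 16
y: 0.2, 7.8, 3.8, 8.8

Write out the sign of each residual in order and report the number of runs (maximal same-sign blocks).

4 runs

x=2: ŷ = 0.4 + 0.5·2 = 1.4; r = 0.2 − 1.4 = -1.2
x=8: ŷ = 0.4 + 0.5·8 = 4.4; r = 7.8 − 4.4 = 3.4
x=12: ŷ = 0.4 + 0.5·12 = 6.4; r = 3.8 − 6.4 = -2.6
x=16: ŷ = 0.4 + 0.5·16 = 8.4; r = 8.8 − 8.4 = 0.4
Signs: − + − +
Runs: −×1, +×1, −×1, +×1 → 4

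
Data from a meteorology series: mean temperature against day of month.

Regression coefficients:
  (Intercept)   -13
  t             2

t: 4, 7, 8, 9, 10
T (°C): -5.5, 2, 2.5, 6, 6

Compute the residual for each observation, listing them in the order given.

-0.5, 1, -0.5, 1, -1

t=4: ŷ = -13 + 2·4 = -5; r = -5.5 − (-5) = -0.5
t=7: ŷ = -13 + 2·7 = 1; r = 2 − 1 = 1
t=8: ŷ = -13 + 2·8 = 3; r = 2.5 − 3 = -0.5
t=9: ŷ = -13 + 2·9 = 5; r = 6 − 5 = 1
t=10: ŷ = -13 + 2·10 = 7; r = 6 − 7 = -1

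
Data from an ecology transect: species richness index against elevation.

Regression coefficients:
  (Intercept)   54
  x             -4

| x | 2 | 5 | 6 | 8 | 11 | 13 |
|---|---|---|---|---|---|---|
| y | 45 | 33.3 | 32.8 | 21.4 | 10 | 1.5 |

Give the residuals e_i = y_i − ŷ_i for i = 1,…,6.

-1, -0.7, 2.8, -0.6, 0, -0.5

x=2: ŷ = 54 − 4·2 = 46; e = 45 − 46 = -1
x=5: ŷ = 54 − 4·5 = 34; e = 33.3 − 34 = -0.7
x=6: ŷ = 54 − 4·6 = 30; e = 32.8 − 30 = 2.8
x=8: ŷ = 54 − 4·8 = 22; e = 21.4 − 22 = -0.6
x=11: ŷ = 54 − 4·11 = 10; e = 10 − 10 = 0
x=13: ŷ = 54 − 4·13 = 2; e = 1.5 − 2 = -0.5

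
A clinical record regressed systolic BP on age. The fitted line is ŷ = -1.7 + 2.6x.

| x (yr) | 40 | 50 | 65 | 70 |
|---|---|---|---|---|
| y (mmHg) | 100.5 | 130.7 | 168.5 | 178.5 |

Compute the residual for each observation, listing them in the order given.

-1.8, 2.4, 1.2, -1.8

x=40: ŷ = -1.7 + 2.6·40 = 102.3; r = 100.5 − 102.3 = -1.8
x=50: ŷ = -1.7 + 2.6·50 = 128.3; r = 130.7 − 128.3 = 2.4
x=65: ŷ = -1.7 + 2.6·65 = 167.3; r = 168.5 − 167.3 = 1.2
x=70: ŷ = -1.7 + 2.6·70 = 180.3; r = 178.5 − 180.3 = -1.8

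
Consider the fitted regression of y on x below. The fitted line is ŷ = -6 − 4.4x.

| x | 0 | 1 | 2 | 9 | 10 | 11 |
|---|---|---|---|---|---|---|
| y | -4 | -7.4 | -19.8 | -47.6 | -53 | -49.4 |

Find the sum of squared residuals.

x=0: ŷ = -6 − 4.4·0 = -6; r = -4 − (-6) = 2
x=1: ŷ = -6 − 4.4·1 = -10.4; r = -7.4 − (-10.4) = 3
x=2: ŷ = -6 − 4.4·2 = -14.8; r = -19.8 − (-14.8) = -5
x=9: ŷ = -6 − 4.4·9 = -45.6; r = -47.6 − (-45.6) = -2
x=10: ŷ = -6 − 4.4·10 = -50; r = -53 − (-50) = -3
x=11: ŷ = -6 − 4.4·11 = -54.4; r = -49.4 − (-54.4) = 5
SSE = 4 + 9 + 25 + 4 + 9 + 25 = 76

SSE = 76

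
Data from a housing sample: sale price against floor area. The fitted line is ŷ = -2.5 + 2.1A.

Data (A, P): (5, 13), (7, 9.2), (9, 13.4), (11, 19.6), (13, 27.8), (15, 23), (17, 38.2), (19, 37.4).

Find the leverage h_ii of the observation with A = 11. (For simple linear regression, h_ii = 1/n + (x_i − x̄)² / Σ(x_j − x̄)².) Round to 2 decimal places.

h = 0.13

Ā = (5 + 7 + 9 + 11 + 13 + 15 + 17 + 19)/8 = 12
Σ(A − Ā)² = 49 + 25 + 9 + 1 + 1 + 9 + 25 + 49 = 168
h = 1/8 + (-1)²/168 = 0.125 + 0.00595238 = 0.13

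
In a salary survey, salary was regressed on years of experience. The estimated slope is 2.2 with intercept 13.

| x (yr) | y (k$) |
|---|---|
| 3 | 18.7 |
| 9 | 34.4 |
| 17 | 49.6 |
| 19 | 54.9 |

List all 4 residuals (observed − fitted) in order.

x=3: ŷ = 13 + 2.2·3 = 19.6; e = 18.7 − 19.6 = -0.9
x=9: ŷ = 13 + 2.2·9 = 32.8; e = 34.4 − 32.8 = 1.6
x=17: ŷ = 13 + 2.2·17 = 50.4; e = 49.6 − 50.4 = -0.8
x=19: ŷ = 13 + 2.2·19 = 54.8; e = 54.9 − 54.8 = 0.1

-0.9, 1.6, -0.8, 0.1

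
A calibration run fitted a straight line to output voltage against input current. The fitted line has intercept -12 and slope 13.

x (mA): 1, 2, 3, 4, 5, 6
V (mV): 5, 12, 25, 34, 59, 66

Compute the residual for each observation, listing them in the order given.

4, -2, -2, -6, 6, 0

x=1: V̂ = -12 + 13·1 = 1; r = 5 − 1 = 4
x=2: V̂ = -12 + 13·2 = 14; r = 12 − 14 = -2
x=3: V̂ = -12 + 13·3 = 27; r = 25 − 27 = -2
x=4: V̂ = -12 + 13·4 = 40; r = 34 − 40 = -6
x=5: V̂ = -12 + 13·5 = 53; r = 59 − 53 = 6
x=6: V̂ = -12 + 13·6 = 66; r = 66 − 66 = 0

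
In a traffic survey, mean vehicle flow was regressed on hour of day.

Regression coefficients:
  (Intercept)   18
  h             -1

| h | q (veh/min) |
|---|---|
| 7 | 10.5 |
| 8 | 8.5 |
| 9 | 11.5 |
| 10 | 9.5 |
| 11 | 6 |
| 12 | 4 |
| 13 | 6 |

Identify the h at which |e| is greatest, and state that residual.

h = 9, e = 2.5

h=7: q̂ = 18 − 7 = 11; e = 10.5 − 11 = -0.5
h=8: q̂ = 18 − 8 = 10; e = 8.5 − 10 = -1.5
h=9: q̂ = 18 − 9 = 9; e = 11.5 − 9 = 2.5
h=10: q̂ = 18 − 10 = 8; e = 9.5 − 8 = 1.5
h=11: q̂ = 18 − 11 = 7; e = 6 − 7 = -1
h=12: q̂ = 18 − 12 = 6; e = 4 − 6 = -2
h=13: q̂ = 18 − 13 = 5; e = 6 − 5 = 1
Largest |e| is 2.5 at h = 9, residual 2.5.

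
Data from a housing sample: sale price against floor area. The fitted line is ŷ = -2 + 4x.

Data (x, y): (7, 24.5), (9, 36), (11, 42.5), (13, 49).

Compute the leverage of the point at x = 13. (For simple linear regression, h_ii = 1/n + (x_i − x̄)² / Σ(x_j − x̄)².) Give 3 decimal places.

h = 0.700

x̄ = (7 + 9 + 11 + 13)/4 = 10
Σ(x − x̄)² = 9 + 1 + 1 + 9 = 20
h = 1/4 + (3)²/20 = 0.25 + 0.45 = 0.700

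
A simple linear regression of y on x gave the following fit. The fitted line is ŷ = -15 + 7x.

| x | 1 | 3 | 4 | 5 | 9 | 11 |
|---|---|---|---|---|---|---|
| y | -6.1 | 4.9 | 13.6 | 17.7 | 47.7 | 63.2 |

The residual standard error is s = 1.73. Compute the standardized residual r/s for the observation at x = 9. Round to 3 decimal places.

-0.173

ŷ = -15 + 7·9 = 48
r = 47.7 − 48 = -0.3
r/s = -0.3 / 1.73 = -0.173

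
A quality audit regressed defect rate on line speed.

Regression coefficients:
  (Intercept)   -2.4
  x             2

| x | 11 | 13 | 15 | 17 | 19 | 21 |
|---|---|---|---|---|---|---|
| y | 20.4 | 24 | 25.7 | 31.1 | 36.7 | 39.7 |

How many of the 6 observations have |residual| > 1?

2

x=11: ŷ = -2.4 + 2·11 = 19.6; r = 20.4 − 19.6 = 0.8
x=13: ŷ = -2.4 + 2·13 = 23.6; r = 24 − 23.6 = 0.4
x=15: ŷ = -2.4 + 2·15 = 27.6; r = 25.7 − 27.6 = -1.9
x=17: ŷ = -2.4 + 2·17 = 31.6; r = 31.1 − 31.6 = -0.5
x=19: ŷ = -2.4 + 2·19 = 35.6; r = 36.7 − 35.6 = 1.1
x=21: ŷ = -2.4 + 2·21 = 39.6; r = 39.7 − 39.6 = 0.1
|r| > 1: x=15 (|r|=1.9), x=19 (|r|=1.1) → 2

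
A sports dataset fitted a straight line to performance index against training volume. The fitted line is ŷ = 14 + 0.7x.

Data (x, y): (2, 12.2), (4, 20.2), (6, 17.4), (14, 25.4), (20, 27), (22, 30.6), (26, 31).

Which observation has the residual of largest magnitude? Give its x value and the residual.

x = 4, r = 3.4

x=2: ŷ = 14 + 0.7·2 = 15.4; r = 12.2 − 15.4 = -3.2
x=4: ŷ = 14 + 0.7·4 = 16.8; r = 20.2 − 16.8 = 3.4
x=6: ŷ = 14 + 0.7·6 = 18.2; r = 17.4 − 18.2 = -0.8
x=14: ŷ = 14 + 0.7·14 = 23.8; r = 25.4 − 23.8 = 1.6
x=20: ŷ = 14 + 0.7·20 = 28; r = 27 − 28 = -1
x=22: ŷ = 14 + 0.7·22 = 29.4; r = 30.6 − 29.4 = 1.2
x=26: ŷ = 14 + 0.7·26 = 32.2; r = 31 − 32.2 = -1.2
Largest |r| is 3.4 at x = 4, residual 3.4.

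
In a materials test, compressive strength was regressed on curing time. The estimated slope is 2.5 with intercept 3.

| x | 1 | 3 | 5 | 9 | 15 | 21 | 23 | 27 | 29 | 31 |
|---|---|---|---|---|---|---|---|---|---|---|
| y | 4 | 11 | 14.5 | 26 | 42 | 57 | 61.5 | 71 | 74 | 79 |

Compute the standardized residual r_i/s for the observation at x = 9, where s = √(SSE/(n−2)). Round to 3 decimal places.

0.378

x=1: ŷ = 3 + 2.5·1 = 5.5; r = 4 − 5.5 = -1.5
x=3: ŷ = 3 + 2.5·3 = 10.5; r = 11 − 10.5 = 0.5
x=5: ŷ = 3 + 2.5·5 = 15.5; r = 14.5 − 15.5 = -1
x=9: ŷ = 3 + 2.5·9 = 25.5; r = 26 − 25.5 = 0.5
x=15: ŷ = 3 + 2.5·15 = 40.5; r = 42 − 40.5 = 1.5
x=21: ŷ = 3 + 2.5·21 = 55.5; r = 57 − 55.5 = 1.5
x=23: ŷ = 3 + 2.5·23 = 60.5; r = 61.5 − 60.5 = 1
x=27: ŷ = 3 + 2.5·27 = 70.5; r = 71 − 70.5 = 0.5
x=29: ŷ = 3 + 2.5·29 = 75.5; r = 74 − 75.5 = -1.5
x=31: ŷ = 3 + 2.5·31 = 80.5; r = 79 − 80.5 = -1.5
SSE = 2.25 + 0.25 + 1 + 0.25 + 2.25 + 2.25 + 1 + 0.25 + 2.25 + 2.25 = 14
s = √(14/8) = 1.32288
r/s = 0.5 / 1.32288 = 0.378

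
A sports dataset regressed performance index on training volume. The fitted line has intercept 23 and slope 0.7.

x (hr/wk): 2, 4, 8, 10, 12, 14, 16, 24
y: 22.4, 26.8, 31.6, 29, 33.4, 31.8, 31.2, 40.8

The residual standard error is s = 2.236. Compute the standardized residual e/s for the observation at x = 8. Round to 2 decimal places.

1.34

ŷ = 23 + 0.7·8 = 28.6
e = 31.6 − 28.6 = 3
e/s = 3 / 2.236 = 1.34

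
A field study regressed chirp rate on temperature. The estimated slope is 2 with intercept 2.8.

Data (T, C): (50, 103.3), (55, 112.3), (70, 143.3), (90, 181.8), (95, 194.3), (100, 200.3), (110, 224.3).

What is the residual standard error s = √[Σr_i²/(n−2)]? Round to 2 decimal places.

T=50: ŷ = 2.8 + 2·50 = 102.8; r = 103.3 − 102.8 = 0.5
T=55: ŷ = 2.8 + 2·55 = 112.8; r = 112.3 − 112.8 = -0.5
T=70: ŷ = 2.8 + 2·70 = 142.8; r = 143.3 − 142.8 = 0.5
T=90: ŷ = 2.8 + 2·90 = 182.8; r = 181.8 − 182.8 = -1
T=95: ŷ = 2.8 + 2·95 = 192.8; r = 194.3 − 192.8 = 1.5
T=100: ŷ = 2.8 + 2·100 = 202.8; r = 200.3 − 202.8 = -2.5
T=110: ŷ = 2.8 + 2·110 = 222.8; r = 224.3 − 222.8 = 1.5
SSE = 0.25 + 0.25 + 0.25 + 1 + 2.25 + 6.25 + 2.25 = 12.5
s = √(12.5/5) = √2.5 ≈ 1.58

s = 1.58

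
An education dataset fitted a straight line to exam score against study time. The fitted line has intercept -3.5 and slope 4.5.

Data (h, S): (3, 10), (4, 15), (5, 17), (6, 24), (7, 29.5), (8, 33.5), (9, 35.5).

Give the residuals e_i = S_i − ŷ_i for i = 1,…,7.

0, 0.5, -2, 0.5, 1.5, 1, -1.5

h=3: ŷ = -3.5 + 4.5·3 = 10; e = 10 − 10 = 0
h=4: ŷ = -3.5 + 4.5·4 = 14.5; e = 15 − 14.5 = 0.5
h=5: ŷ = -3.5 + 4.5·5 = 19; e = 17 − 19 = -2
h=6: ŷ = -3.5 + 4.5·6 = 23.5; e = 24 − 23.5 = 0.5
h=7: ŷ = -3.5 + 4.5·7 = 28; e = 29.5 − 28 = 1.5
h=8: ŷ = -3.5 + 4.5·8 = 32.5; e = 33.5 − 32.5 = 1
h=9: ŷ = -3.5 + 4.5·9 = 37; e = 35.5 − 37 = -1.5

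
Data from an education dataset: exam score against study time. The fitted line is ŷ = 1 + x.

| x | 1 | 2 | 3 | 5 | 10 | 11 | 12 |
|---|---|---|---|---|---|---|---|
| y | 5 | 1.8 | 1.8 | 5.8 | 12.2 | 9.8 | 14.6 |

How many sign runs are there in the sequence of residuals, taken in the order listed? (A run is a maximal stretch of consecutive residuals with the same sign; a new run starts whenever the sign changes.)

5 runs

x=1: ŷ = 1 + 1 = 2; e = 5 − 2 = 3
x=2: ŷ = 1 + 2 = 3; e = 1.8 − 3 = -1.2
x=3: ŷ = 1 + 3 = 4; e = 1.8 − 4 = -2.2
x=5: ŷ = 1 + 5 = 6; e = 5.8 − 6 = -0.2
x=10: ŷ = 1 + 10 = 11; e = 12.2 − 11 = 1.2
x=11: ŷ = 1 + 11 = 12; e = 9.8 − 12 = -2.2
x=12: ŷ = 1 + 12 = 13; e = 14.6 − 13 = 1.6
Signs: + − − − + − +
Runs: +×1, −×3, +×1, −×1, +×1 → 5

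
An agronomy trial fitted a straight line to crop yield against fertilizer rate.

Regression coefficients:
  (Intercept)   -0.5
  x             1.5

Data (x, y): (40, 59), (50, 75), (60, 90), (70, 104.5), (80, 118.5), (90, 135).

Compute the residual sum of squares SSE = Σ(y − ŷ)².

x=40: ŷ = -0.5 + 1.5·40 = 59.5; e = 59 − 59.5 = -0.5
x=50: ŷ = -0.5 + 1.5·50 = 74.5; e = 75 − 74.5 = 0.5
x=60: ŷ = -0.5 + 1.5·60 = 89.5; e = 90 − 89.5 = 0.5
x=70: ŷ = -0.5 + 1.5·70 = 104.5; e = 104.5 − 104.5 = 0
x=80: ŷ = -0.5 + 1.5·80 = 119.5; e = 118.5 − 119.5 = -1
x=90: ŷ = -0.5 + 1.5·90 = 134.5; e = 135 − 134.5 = 0.5
SSE = 0.25 + 0.25 + 0.25 + 0 + 1 + 0.25 = 2

SSE = 2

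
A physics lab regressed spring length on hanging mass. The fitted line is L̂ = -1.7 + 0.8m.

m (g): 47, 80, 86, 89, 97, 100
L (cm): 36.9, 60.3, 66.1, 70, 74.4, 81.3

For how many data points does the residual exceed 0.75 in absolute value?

m=47: L̂ = -1.7 + 0.8·47 = 35.9; e = 36.9 − 35.9 = 1
m=80: L̂ = -1.7 + 0.8·80 = 62.3; e = 60.3 − 62.3 = -2
m=86: L̂ = -1.7 + 0.8·86 = 67.1; e = 66.1 − 67.1 = -1
m=89: L̂ = -1.7 + 0.8·89 = 69.5; e = 70 − 69.5 = 0.5
m=97: L̂ = -1.7 + 0.8·97 = 75.9; e = 74.4 − 75.9 = -1.5
m=100: L̂ = -1.7 + 0.8·100 = 78.3; e = 81.3 − 78.3 = 3
|e| > 0.75: m=47 (|e|=1), m=80 (|e|=2), m=86 (|e|=1), m=97 (|e|=1.5), m=100 (|e|=3) → 5

5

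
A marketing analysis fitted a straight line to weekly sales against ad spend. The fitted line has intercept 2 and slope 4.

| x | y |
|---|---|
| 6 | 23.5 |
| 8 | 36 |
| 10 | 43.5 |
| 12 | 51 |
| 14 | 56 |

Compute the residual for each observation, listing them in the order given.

-2.5, 2, 1.5, 1, -2

x=6: ŷ = 2 + 4·6 = 26; r = 23.5 − 26 = -2.5
x=8: ŷ = 2 + 4·8 = 34; r = 36 − 34 = 2
x=10: ŷ = 2 + 4·10 = 42; r = 43.5 − 42 = 1.5
x=12: ŷ = 2 + 4·12 = 50; r = 51 − 50 = 1
x=14: ŷ = 2 + 4·14 = 58; r = 56 − 58 = -2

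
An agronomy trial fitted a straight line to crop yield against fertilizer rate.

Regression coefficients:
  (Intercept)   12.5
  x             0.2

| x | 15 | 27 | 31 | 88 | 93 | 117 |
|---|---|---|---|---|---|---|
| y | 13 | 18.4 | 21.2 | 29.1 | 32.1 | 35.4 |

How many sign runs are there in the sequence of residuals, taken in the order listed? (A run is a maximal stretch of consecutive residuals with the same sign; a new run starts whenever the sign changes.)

5 runs

x=15: ŷ = 12.5 + 0.2·15 = 15.5; e = 13 − 15.5 = -2.5
x=27: ŷ = 12.5 + 0.2·27 = 17.9; e = 18.4 − 17.9 = 0.5
x=31: ŷ = 12.5 + 0.2·31 = 18.7; e = 21.2 − 18.7 = 2.5
x=88: ŷ = 12.5 + 0.2·88 = 30.1; e = 29.1 − 30.1 = -1
x=93: ŷ = 12.5 + 0.2·93 = 31.1; e = 32.1 − 31.1 = 1
x=117: ŷ = 12.5 + 0.2·117 = 35.9; e = 35.4 − 35.9 = -0.5
Signs: − + + − + −
Runs: −×1, +×2, −×1, +×1, −×1 → 5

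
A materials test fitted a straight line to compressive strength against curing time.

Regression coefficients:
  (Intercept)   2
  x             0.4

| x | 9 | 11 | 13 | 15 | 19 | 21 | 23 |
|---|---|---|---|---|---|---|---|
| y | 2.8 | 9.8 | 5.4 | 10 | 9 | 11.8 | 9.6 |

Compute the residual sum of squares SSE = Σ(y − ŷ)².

SSE = 31.52

x=9: ŷ = 2 + 0.4·9 = 5.6; e = 2.8 − 5.6 = -2.8
x=11: ŷ = 2 + 0.4·11 = 6.4; e = 9.8 − 6.4 = 3.4
x=13: ŷ = 2 + 0.4·13 = 7.2; e = 5.4 − 7.2 = -1.8
x=15: ŷ = 2 + 0.4·15 = 8; e = 10 − 8 = 2
x=19: ŷ = 2 + 0.4·19 = 9.6; e = 9 − 9.6 = -0.6
x=21: ŷ = 2 + 0.4·21 = 10.4; e = 11.8 − 10.4 = 1.4
x=23: ŷ = 2 + 0.4·23 = 11.2; e = 9.6 − 11.2 = -1.6
SSE = 7.84 + 11.56 + 3.24 + 4 + 0.36 + 1.96 + 2.56 = 31.52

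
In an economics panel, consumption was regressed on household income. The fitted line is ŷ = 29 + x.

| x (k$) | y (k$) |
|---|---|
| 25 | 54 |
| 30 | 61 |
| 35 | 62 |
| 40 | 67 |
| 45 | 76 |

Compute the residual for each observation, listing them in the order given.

0, 2, -2, -2, 2

x=25: ŷ = 29 + 25 = 54; e = 54 − 54 = 0
x=30: ŷ = 29 + 30 = 59; e = 61 − 59 = 2
x=35: ŷ = 29 + 35 = 64; e = 62 − 64 = -2
x=40: ŷ = 29 + 40 = 69; e = 67 − 69 = -2
x=45: ŷ = 29 + 45 = 74; e = 76 − 74 = 2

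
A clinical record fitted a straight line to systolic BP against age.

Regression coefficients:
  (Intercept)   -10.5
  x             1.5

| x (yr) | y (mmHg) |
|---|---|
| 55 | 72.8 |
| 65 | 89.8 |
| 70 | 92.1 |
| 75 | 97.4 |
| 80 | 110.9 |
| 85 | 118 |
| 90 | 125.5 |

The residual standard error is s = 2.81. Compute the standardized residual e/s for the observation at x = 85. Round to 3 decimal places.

ŷ = -10.5 + 1.5·85 = 117
e = 118 − 117 = 1
e/s = 1 / 2.81 = 0.356

0.356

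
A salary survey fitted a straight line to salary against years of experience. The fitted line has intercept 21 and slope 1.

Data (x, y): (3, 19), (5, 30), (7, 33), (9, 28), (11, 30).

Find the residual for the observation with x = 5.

ŷ = 21 + 5 = 26
e = 30 − 26 = 4

e = 4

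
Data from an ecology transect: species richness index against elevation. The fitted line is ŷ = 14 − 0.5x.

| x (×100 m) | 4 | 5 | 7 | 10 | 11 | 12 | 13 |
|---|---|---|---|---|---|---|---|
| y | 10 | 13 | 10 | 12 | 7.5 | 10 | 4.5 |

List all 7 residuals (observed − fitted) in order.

-2, 1.5, -0.5, 3, -1, 2, -3

x=4: ŷ = 14 − 0.5·4 = 12; r = 10 − 12 = -2
x=5: ŷ = 14 − 0.5·5 = 11.5; r = 13 − 11.5 = 1.5
x=7: ŷ = 14 − 0.5·7 = 10.5; r = 10 − 10.5 = -0.5
x=10: ŷ = 14 − 0.5·10 = 9; r = 12 − 9 = 3
x=11: ŷ = 14 − 0.5·11 = 8.5; r = 7.5 − 8.5 = -1
x=12: ŷ = 14 − 0.5·12 = 8; r = 10 − 8 = 2
x=13: ŷ = 14 − 0.5·13 = 7.5; r = 4.5 − 7.5 = -3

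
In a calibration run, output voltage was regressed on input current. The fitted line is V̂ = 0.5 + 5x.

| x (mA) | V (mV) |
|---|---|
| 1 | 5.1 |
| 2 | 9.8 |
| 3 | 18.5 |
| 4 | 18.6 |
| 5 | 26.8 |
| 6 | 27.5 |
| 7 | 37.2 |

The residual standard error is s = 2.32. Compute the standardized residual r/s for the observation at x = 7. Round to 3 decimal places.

0.733

V̂ = 0.5 + 5·7 = 35.5
r = 37.2 − 35.5 = 1.7
r/s = 1.7 / 2.32 = 0.733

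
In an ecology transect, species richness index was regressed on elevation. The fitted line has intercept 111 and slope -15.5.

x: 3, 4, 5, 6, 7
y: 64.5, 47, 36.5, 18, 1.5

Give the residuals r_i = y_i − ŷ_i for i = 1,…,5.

0, -2, 3, 0, -1

x=3: ŷ = 111 − 15.5·3 = 64.5; r = 64.5 − 64.5 = 0
x=4: ŷ = 111 − 15.5·4 = 49; r = 47 − 49 = -2
x=5: ŷ = 111 − 15.5·5 = 33.5; r = 36.5 − 33.5 = 3
x=6: ŷ = 111 − 15.5·6 = 18; r = 18 − 18 = 0
x=7: ŷ = 111 − 15.5·7 = 2.5; r = 1.5 − 2.5 = -1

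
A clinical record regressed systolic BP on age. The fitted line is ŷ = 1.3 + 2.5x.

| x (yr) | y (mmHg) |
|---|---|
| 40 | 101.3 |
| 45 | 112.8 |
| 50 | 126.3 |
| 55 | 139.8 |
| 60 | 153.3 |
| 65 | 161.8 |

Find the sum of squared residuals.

x=40: ŷ = 1.3 + 2.5·40 = 101.3; e = 101.3 − 101.3 = 0
x=45: ŷ = 1.3 + 2.5·45 = 113.8; e = 112.8 − 113.8 = -1
x=50: ŷ = 1.3 + 2.5·50 = 126.3; e = 126.3 − 126.3 = 0
x=55: ŷ = 1.3 + 2.5·55 = 138.8; e = 139.8 − 138.8 = 1
x=60: ŷ = 1.3 + 2.5·60 = 151.3; e = 153.3 − 151.3 = 2
x=65: ŷ = 1.3 + 2.5·65 = 163.8; e = 161.8 − 163.8 = -2
SSE = 0 + 1 + 0 + 1 + 4 + 4 = 10

SSE = 10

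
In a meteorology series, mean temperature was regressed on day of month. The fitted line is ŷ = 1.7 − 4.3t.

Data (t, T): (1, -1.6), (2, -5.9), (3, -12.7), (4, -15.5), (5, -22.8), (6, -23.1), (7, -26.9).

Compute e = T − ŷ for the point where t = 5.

e = -3

ŷ = 1.7 − 4.3·5 = -19.8
e = -22.8 − (-19.8) = -3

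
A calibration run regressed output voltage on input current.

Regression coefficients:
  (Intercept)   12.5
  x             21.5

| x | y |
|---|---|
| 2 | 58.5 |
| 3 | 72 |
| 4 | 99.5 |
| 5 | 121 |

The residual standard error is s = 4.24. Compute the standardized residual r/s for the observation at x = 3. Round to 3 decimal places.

-1.179

ŷ = 12.5 + 21.5·3 = 77
r = 72 − 77 = -5
r/s = -5 / 4.24 = -1.179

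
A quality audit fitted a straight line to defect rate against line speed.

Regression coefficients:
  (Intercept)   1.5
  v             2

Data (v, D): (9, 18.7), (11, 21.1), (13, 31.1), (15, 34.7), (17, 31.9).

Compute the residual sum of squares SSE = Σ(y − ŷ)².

SSE = 42.56

v=9: D̂ = 1.5 + 2·9 = 19.5; r = 18.7 − 19.5 = -0.8
v=11: D̂ = 1.5 + 2·11 = 23.5; r = 21.1 − 23.5 = -2.4
v=13: D̂ = 1.5 + 2·13 = 27.5; r = 31.1 − 27.5 = 3.6
v=15: D̂ = 1.5 + 2·15 = 31.5; r = 34.7 − 31.5 = 3.2
v=17: D̂ = 1.5 + 2·17 = 35.5; r = 31.9 − 35.5 = -3.6
SSE = 0.64 + 5.76 + 12.96 + 10.24 + 12.96 = 42.56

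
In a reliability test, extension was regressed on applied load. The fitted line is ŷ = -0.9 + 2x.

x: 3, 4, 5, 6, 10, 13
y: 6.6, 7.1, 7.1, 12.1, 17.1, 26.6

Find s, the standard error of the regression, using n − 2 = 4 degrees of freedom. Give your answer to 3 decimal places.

s = 1.837

x=3: ŷ = -0.9 + 2·3 = 5.1; e = 6.6 − 5.1 = 1.5
x=4: ŷ = -0.9 + 2·4 = 7.1; e = 7.1 − 7.1 = 0
x=5: ŷ = -0.9 + 2·5 = 9.1; e = 7.1 − 9.1 = -2
x=6: ŷ = -0.9 + 2·6 = 11.1; e = 12.1 − 11.1 = 1
x=10: ŷ = -0.9 + 2·10 = 19.1; e = 17.1 − 19.1 = -2
x=13: ŷ = -0.9 + 2·13 = 25.1; e = 26.6 − 25.1 = 1.5
SSE = 2.25 + 0 + 4 + 1 + 4 + 2.25 = 13.5
s = √(13.5/4) = √3.375 ≈ 1.837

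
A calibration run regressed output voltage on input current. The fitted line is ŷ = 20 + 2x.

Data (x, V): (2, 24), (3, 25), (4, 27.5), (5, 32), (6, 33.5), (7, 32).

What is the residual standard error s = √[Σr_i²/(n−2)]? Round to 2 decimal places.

s = 1.70

x=2: ŷ = 20 + 2·2 = 24; r = 24 − 24 = 0
x=3: ŷ = 20 + 2·3 = 26; r = 25 − 26 = -1
x=4: ŷ = 20 + 2·4 = 28; r = 27.5 − 28 = -0.5
x=5: ŷ = 20 + 2·5 = 30; r = 32 − 30 = 2
x=6: ŷ = 20 + 2·6 = 32; r = 33.5 − 32 = 1.5
x=7: ŷ = 20 + 2·7 = 34; r = 32 − 34 = -2
SSE = 0 + 1 + 0.25 + 4 + 2.25 + 4 = 11.5
s = √(11.5/4) = √2.875 ≈ 1.70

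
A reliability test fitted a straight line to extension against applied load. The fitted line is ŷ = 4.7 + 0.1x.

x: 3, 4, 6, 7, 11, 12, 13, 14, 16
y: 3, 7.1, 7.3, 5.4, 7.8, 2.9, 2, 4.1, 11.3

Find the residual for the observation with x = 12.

ŷ = 4.7 + 0.1·12 = 5.9
r = 2.9 − 5.9 = -3

r = -3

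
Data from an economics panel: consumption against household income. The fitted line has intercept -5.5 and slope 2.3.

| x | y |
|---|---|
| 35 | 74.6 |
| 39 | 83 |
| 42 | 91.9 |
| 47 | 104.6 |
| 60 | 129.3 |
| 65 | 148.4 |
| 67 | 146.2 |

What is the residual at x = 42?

r = 0.8

ŷ = -5.5 + 2.3·42 = 91.1
r = 91.9 − 91.1 = 0.8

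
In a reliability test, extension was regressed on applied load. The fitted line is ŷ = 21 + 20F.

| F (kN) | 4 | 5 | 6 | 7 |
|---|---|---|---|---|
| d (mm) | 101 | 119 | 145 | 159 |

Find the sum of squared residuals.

SSE = 24

F=4: ŷ = 21 + 20·4 = 101; r = 101 − 101 = 0
F=5: ŷ = 21 + 20·5 = 121; r = 119 − 121 = -2
F=6: ŷ = 21 + 20·6 = 141; r = 145 − 141 = 4
F=7: ŷ = 21 + 20·7 = 161; r = 159 − 161 = -2
SSE = 0 + 4 + 16 + 4 = 24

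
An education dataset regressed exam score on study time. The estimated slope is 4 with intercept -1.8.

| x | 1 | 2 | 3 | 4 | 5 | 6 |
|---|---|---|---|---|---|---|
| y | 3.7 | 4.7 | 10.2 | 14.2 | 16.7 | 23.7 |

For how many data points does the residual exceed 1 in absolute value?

4

x=1: ŷ = -1.8 + 4·1 = 2.2; e = 3.7 − 2.2 = 1.5
x=2: ŷ = -1.8 + 4·2 = 6.2; e = 4.7 − 6.2 = -1.5
x=3: ŷ = -1.8 + 4·3 = 10.2; e = 10.2 − 10.2 = 0
x=4: ŷ = -1.8 + 4·4 = 14.2; e = 14.2 − 14.2 = 0
x=5: ŷ = -1.8 + 4·5 = 18.2; e = 16.7 − 18.2 = -1.5
x=6: ŷ = -1.8 + 4·6 = 22.2; e = 23.7 − 22.2 = 1.5
|e| > 1: x=1 (|e|=1.5), x=2 (|e|=1.5), x=5 (|e|=1.5), x=6 (|e|=1.5) → 4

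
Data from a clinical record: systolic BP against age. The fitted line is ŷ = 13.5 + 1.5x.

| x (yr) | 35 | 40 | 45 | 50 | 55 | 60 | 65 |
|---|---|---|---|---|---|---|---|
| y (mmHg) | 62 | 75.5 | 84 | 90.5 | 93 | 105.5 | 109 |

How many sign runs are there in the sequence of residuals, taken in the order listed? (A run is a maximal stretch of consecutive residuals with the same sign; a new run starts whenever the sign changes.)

x=35: ŷ = 13.5 + 1.5·35 = 66; r = 62 − 66 = -4
x=40: ŷ = 13.5 + 1.5·40 = 73.5; r = 75.5 − 73.5 = 2
x=45: ŷ = 13.5 + 1.5·45 = 81; r = 84 − 81 = 3
x=50: ŷ = 13.5 + 1.5·50 = 88.5; r = 90.5 − 88.5 = 2
x=55: ŷ = 13.5 + 1.5·55 = 96; r = 93 − 96 = -3
x=60: ŷ = 13.5 + 1.5·60 = 103.5; r = 105.5 − 103.5 = 2
x=65: ŷ = 13.5 + 1.5·65 = 111; r = 109 − 111 = -2
Signs: − + + + − + −
Runs: −×1, +×3, −×1, +×1, −×1 → 5

5 runs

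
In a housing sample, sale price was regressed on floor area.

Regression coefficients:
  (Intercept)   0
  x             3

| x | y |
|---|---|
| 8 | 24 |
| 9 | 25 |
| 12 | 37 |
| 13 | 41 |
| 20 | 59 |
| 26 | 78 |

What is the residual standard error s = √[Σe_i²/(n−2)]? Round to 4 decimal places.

x=8: ŷ = 3·8 = 24; e = 24 − 24 = 0
x=9: ŷ = 3·9 = 27; e = 25 − 27 = -2
x=12: ŷ = 3·12 = 36; e = 37 − 36 = 1
x=13: ŷ = 3·13 = 39; e = 41 − 39 = 2
x=20: ŷ = 3·20 = 60; e = 59 − 60 = -1
x=26: ŷ = 3·26 = 78; e = 78 − 78 = 0
SSE = 0 + 4 + 1 + 4 + 1 + 0 = 10
s = √(10/4) = √2.5 ≈ 1.5811

s = 1.5811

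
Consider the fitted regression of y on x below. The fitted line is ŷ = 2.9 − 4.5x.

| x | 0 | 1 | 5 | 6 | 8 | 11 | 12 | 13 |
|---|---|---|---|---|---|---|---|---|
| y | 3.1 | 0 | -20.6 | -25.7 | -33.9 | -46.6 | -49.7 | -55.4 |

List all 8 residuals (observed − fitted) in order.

0.2, 1.6, -1, -1.6, -0.8, 0, 1.4, 0.2

x=0: ŷ = 2.9 − 4.5·0 = 2.9; r = 3.1 − 2.9 = 0.2
x=1: ŷ = 2.9 − 4.5·1 = -1.6; r = 0 − (-1.6) = 1.6
x=5: ŷ = 2.9 − 4.5·5 = -19.6; r = -20.6 − (-19.6) = -1
x=6: ŷ = 2.9 − 4.5·6 = -24.1; r = -25.7 − (-24.1) = -1.6
x=8: ŷ = 2.9 − 4.5·8 = -33.1; r = -33.9 − (-33.1) = -0.8
x=11: ŷ = 2.9 − 4.5·11 = -46.6; r = -46.6 − (-46.6) = 0
x=12: ŷ = 2.9 − 4.5·12 = -51.1; r = -49.7 − (-51.1) = 1.4
x=13: ŷ = 2.9 − 4.5·13 = -55.6; r = -55.4 − (-55.6) = 0.2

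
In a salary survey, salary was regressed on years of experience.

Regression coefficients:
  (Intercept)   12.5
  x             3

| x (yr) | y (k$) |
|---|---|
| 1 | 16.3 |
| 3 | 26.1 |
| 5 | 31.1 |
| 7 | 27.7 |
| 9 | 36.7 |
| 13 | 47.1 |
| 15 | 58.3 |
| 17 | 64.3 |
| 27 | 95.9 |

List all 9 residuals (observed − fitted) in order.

x=1: ŷ = 12.5 + 3·1 = 15.5; e = 16.3 − 15.5 = 0.8
x=3: ŷ = 12.5 + 3·3 = 21.5; e = 26.1 − 21.5 = 4.6
x=5: ŷ = 12.5 + 3·5 = 27.5; e = 31.1 − 27.5 = 3.6
x=7: ŷ = 12.5 + 3·7 = 33.5; e = 27.7 − 33.5 = -5.8
x=9: ŷ = 12.5 + 3·9 = 39.5; e = 36.7 − 39.5 = -2.8
x=13: ŷ = 12.5 + 3·13 = 51.5; e = 47.1 − 51.5 = -4.4
x=15: ŷ = 12.5 + 3·15 = 57.5; e = 58.3 − 57.5 = 0.8
x=17: ŷ = 12.5 + 3·17 = 63.5; e = 64.3 − 63.5 = 0.8
x=27: ŷ = 12.5 + 3·27 = 93.5; e = 95.9 − 93.5 = 2.4

0.8, 4.6, 3.6, -5.8, -2.8, -4.4, 0.8, 0.8, 2.4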